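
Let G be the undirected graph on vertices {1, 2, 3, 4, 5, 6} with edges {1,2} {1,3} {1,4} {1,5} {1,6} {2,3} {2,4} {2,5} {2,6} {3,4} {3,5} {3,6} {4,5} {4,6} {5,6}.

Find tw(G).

5

A width-5 tree decomposition is:
Bags: B1 = {1, 2, 3, 4, 5, 6}
Tree: (single bag)
A single bag containing all 6 vertices is trivially a valid decomposition of width 5. On the other hand G contains the 6-clique {1, 2, 3, 4, 5, 6}. A clique must lie in a single bag of any decomposition, so no decomposition can have width below 5. The upper and lower bounds meet at 5, so that is the treewidth.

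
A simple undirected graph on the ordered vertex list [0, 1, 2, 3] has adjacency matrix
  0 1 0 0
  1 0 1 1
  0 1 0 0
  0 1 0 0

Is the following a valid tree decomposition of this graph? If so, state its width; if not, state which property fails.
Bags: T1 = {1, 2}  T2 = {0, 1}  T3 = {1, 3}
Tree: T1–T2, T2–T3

Yes; width 1.

Vertex coverage: the bags together contain {0, 1, 2, 3}, the full vertex set. Edge coverage: each edge of G has both endpoints in at least one bag. Running intersection: for every vertex, the bags containing it form a connected subtree. All three properties hold, so this is a valid tree decomposition of width max|bag| − 1 = 1, and hence tw(G) ≤ 1.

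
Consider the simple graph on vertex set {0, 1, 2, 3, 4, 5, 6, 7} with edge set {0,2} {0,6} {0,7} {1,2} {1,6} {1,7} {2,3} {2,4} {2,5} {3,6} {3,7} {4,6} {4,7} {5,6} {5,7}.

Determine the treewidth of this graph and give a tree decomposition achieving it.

Each bag holds 4 vertices, so the decomposition has width 3, which upper-bounds the treewidth. For the lower bound: the 4 vertex sets {0,7}, {5,6}, {2}, {1} are disjoint, each induces a connected subgraph, and every pair is joined by at least one edge of G. Contracting each set to a single vertex therefore yields K_{4} as a minor, and since treewidth is minor-monotone, tw(G) ≥ tw(K_{4}) = 3. The upper and lower bounds meet at 3, so that is the treewidth.

Treewidth 3.
One optimal decomposition is:
Bags: B1 = {0, 2, 6, 7}  B2 = {2, 5, 6, 7}  B3 = {1, 2, 6, 7}  B4 = {2, 4, 6, 7}  B5 = {2, 3, 6, 7}
Tree: B1–B2, B2–B3, B3–B4, B4–B5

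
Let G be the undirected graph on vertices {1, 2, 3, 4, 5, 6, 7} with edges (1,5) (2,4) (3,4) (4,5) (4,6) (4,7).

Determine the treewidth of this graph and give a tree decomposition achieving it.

Treewidth 1.
Bags: B1 = {4, 6}  B2 = {2, 4}  B3 = {4, 5}  B4 = {4, 7}  B5 = {3, 4}  B6 = {1, 5}
Tree: B1–B2, B2–B3, B3–B4, B4–B5, B3–B6

Every bag has size at most 2, so the width is 2 − 1 = 1 and tw(G) ≤ 1. Since G has at least one edge (e.g. 6–4), it is not an edgeless graph, so tw(G) ≥ 1. Combining the bounds, tw(G) = 1.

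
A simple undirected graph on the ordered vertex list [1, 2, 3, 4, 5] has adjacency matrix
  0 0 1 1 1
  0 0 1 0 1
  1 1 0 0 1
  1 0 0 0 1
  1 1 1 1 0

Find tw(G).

2

A width-2 tree decomposition is:
Bags: B1 = {1, 4, 5}  B2 = {1, 3, 5}  B3 = {2, 3, 5}
Tree: B1–B2, B2–B3
The largest bag has 3 vertices, giving width 2; this decomposition certifies tw(G) ≤ 2. For the lower bound, the 3 vertices {1, 3, 5} are pairwise adjacent, and any tree decomposition puts a clique entirely inside one bag — forcing width ≥ 2. Hence tw(G) = 2 exactly.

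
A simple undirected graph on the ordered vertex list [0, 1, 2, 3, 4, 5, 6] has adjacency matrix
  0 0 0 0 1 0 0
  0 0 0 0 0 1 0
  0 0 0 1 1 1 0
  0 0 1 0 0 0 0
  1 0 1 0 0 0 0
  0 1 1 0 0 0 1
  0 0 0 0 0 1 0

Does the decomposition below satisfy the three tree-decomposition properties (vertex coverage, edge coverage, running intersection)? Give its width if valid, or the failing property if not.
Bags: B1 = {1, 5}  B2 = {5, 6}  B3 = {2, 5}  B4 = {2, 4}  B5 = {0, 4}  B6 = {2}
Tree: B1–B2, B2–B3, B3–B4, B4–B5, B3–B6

No — vertex 3 appears in no bag.

A tree decomposition must satisfy three properties: every vertex lies in some bag; for every edge, both endpoints lie together in some bag; and for every vertex, the bags containing it form a connected subtree. Here vertex 3 appears in no bag, so the decomposition is invalid.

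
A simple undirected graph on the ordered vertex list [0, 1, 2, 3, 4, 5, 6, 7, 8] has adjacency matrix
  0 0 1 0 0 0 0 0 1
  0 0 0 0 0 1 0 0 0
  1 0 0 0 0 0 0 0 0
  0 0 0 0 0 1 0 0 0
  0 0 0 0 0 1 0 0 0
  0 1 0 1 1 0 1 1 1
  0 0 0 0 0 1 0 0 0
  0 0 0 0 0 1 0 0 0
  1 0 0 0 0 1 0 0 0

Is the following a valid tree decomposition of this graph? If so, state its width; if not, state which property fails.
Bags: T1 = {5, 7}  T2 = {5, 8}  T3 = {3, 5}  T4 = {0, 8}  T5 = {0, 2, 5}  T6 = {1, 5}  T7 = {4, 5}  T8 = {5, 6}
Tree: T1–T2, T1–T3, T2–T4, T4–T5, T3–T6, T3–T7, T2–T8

A tree decomposition must satisfy three properties: every vertex lies in some bag; for every edge, both endpoints lie together in some bag; and for every vertex, the bags containing it form a connected subtree. Here bags containing vertex 5 are not connected in the tree, so the decomposition is invalid.

No — bags containing vertex 5 are not connected in the tree.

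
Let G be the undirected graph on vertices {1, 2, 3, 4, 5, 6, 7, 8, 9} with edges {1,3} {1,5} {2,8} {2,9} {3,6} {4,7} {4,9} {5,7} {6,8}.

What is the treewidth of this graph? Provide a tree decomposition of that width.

Treewidth 2.
One such decomposition:
Bags: B1 = {4, 7, 9}  B2 = {2, 7, 9}  B3 = {2, 7, 8}  B4 = {6, 7, 8}  B5 = {3, 6, 7}  B6 = {1, 3, 7}  B7 = {1, 5, 7}
Tree: B1–B2, B2–B3, B3–B4, B4–B5, B5–B6, B6–B7

Each bag holds 3 vertices, so the decomposition has width 2, which upper-bounds the treewidth. For the lower bound, G contains the cycle 7–4–9–2–8–6–3–1–5–7, so G is not a forest; only forests have treewidth ≤ 1, hence tw(G) ≥ 2. Hence tw(G) = 2 exactly.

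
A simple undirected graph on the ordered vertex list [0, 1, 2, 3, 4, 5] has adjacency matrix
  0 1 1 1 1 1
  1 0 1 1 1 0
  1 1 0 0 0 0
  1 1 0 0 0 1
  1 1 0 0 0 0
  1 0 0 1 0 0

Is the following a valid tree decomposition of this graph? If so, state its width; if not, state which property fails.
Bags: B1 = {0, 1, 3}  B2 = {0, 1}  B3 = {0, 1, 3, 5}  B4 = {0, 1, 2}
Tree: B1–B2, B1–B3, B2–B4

A tree decomposition must satisfy three properties: every vertex lies in some bag; for every edge, both endpoints lie together in some bag; and for every vertex, the bags containing it form a connected subtree. Here vertex 4 appears in no bag, so the decomposition is invalid.

No — vertex 4 appears in no bag.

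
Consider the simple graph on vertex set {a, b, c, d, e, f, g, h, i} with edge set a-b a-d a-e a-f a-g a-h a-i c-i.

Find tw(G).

A width-1 tree decomposition is:
Bags: B1 = {a, d}  B2 = {a, f}  B3 = {a, i}  B4 = {a, h}  B5 = {a, g}  B6 = {a, b}  B7 = {a, e}  B8 = {c, i}
Tree: B1–B2, B2–B3, B3–B4, B3–B5, B3–B6, B1–B7, B3–B8
Every bag has size at most 2, so the width is 2 − 1 = 1 and tw(G) ≤ 1. Since G has at least one edge (e.g. a–d), it is not an edgeless graph, so tw(G) ≥ 1. Combining the bounds, tw(G) = 1.

1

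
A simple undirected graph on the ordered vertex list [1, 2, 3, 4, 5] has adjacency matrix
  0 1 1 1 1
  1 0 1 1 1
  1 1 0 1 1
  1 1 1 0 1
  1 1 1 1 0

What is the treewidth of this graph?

4

A width-4 tree decomposition is:
Bags: B1 = {1, 2, 3, 4, 5}
Tree: (single bag)
With just one bag of size 5, the width is 5 − 1 = 4, so tw(G) ≤ 4. On the other hand G contains the 5-clique {1, 2, 3, 4, 5}. A clique must lie in a single bag of any decomposition, so no decomposition can have width below 4. Therefore the treewidth is 4.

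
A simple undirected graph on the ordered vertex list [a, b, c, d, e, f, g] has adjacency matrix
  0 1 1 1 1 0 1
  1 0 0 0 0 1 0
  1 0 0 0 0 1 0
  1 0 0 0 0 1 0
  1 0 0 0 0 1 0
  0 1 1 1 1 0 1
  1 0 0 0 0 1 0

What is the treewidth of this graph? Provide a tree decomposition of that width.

The largest bag has 3 vertices, giving width 2; this decomposition certifies tw(G) ≤ 2. For the lower bound, G contains the cycle f–e–a–g–f, so G is not a forest; only forests have treewidth ≤ 1, hence tw(G) ≥ 2. Therefore the treewidth is 2.

Treewidth 2.
One optimal decomposition is:
Bags: B1 = {a, e, f}  B2 = {a, f, g}  B3 = {a, b, f}  B4 = {a, c, f}  B5 = {a, d, f}
Tree: B1–B2, B2–B3, B3–B4, B4–B5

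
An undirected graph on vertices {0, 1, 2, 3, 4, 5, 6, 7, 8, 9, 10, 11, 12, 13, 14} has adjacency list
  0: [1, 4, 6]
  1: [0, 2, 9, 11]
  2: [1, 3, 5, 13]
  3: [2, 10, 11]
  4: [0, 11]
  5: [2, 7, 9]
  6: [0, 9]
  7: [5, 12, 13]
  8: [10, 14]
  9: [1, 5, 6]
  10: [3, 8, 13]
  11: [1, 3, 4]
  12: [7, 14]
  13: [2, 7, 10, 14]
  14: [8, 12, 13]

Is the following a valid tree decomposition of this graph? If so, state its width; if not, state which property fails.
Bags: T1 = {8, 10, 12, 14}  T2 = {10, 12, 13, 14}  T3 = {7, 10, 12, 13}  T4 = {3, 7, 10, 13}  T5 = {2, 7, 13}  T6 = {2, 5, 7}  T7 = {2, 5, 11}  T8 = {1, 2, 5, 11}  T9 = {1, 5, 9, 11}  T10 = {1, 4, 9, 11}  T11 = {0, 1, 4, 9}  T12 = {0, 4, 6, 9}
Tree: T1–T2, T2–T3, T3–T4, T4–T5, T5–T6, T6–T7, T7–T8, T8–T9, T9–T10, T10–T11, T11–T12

No — edge (3,2) lies in no bag.

A tree decomposition must satisfy three properties: every vertex lies in some bag; for every edge, both endpoints lie together in some bag; and for every vertex, the bags containing it form a connected subtree. Here edge (3,2) lies in no bag, so the decomposition is invalid.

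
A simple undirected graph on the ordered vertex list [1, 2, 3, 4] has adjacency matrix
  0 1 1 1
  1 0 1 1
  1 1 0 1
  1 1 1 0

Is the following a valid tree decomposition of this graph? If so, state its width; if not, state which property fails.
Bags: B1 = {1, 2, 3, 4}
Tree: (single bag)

Yes; width 3.

Vertex coverage: the bags together contain {1, 2, 3, 4}, the full vertex set. Edge coverage: each edge of G has both endpoints in at least one bag. Running intersection: for every vertex, the bags containing it form a connected subtree. All three properties hold, so this is a valid tree decomposition of width max|bag| − 1 = 3, and hence tw(G) ≤ 3.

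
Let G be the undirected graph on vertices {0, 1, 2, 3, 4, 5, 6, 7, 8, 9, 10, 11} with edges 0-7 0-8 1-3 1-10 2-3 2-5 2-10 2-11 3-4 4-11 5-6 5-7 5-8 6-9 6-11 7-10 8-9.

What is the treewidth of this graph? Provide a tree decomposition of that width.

Treewidth 3.
One such decomposition:
Bags: B1 = {0, 7, 8, 9}  B2 = {5, 7, 8, 9}  B3 = {5, 6, 7, 9}  B4 = {5, 6, 7, 10}  B5 = {2, 5, 6, 10}  B6 = {2, 6, 10, 11}  B7 = {1, 2, 10, 11}  B8 = {1, 2, 3, 11}  B9 = {1, 3, 4, 11}
Tree: B1–B2, B2–B3, B3–B4, B4–B5, B5–B6, B6–B7, B7–B8, B8–B9

The largest bag has 4 vertices, giving width 3; this decomposition certifies tw(G) ≤ 3. For the lower bound: the 4 vertex sets {0,8,9}, {7}, {5}, {2,6,10,11} are disjoint, each induces a connected subgraph, and every pair is joined by at least one edge of G. Contracting each set to a single vertex therefore yields K_{4} as a minor, and since treewidth is minor-monotone, tw(G) ≥ tw(K_{4}) = 3. Combining the bounds, tw(G) = 3.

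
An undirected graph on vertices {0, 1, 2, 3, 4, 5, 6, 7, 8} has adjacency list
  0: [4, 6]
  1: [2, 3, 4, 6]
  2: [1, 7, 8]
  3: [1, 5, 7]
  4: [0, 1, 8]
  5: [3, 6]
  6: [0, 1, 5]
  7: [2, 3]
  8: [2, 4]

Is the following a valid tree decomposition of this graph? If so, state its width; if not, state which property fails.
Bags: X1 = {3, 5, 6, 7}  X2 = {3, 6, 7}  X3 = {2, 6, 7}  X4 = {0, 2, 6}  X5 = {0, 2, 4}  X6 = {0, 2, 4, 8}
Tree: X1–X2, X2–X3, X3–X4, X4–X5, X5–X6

A tree decomposition must satisfy three properties: every vertex lies in some bag; for every edge, both endpoints lie together in some bag; and for every vertex, the bags containing it form a connected subtree. Here vertex 1 appears in no bag, so the decomposition is invalid.

No — vertex 1 appears in no bag.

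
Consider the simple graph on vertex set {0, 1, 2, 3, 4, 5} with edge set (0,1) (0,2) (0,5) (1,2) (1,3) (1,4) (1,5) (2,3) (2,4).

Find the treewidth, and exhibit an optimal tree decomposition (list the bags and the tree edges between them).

Treewidth 2.
One optimal decomposition is:
Bags: B1 = {1, 2, 3}  B2 = {0, 1, 2}  B3 = {1, 2, 4}  B4 = {0, 1, 5}
Tree: B1–B2, B2–B3, B2–B4

Every bag has size at most 3, so the width is 3 − 1 = 2 and tw(G) ≤ 2. Conversely, {0, 1, 2} is a clique of size 3, and the vertices of any clique must share a bag in every tree decomposition; so some bag has ≥ 3 vertices and tw(G) ≥ 2. Combining the bounds, tw(G) = 2.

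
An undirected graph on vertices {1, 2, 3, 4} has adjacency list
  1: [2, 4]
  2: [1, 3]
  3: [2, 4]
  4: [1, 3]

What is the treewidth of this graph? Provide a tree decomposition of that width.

The largest bag has 3 vertices, giving width 2; this decomposition certifies tw(G) ≤ 2. The edges 2–1–4–3–2 form a cycle, so G is not a tree and its treewidth is at least 2. The upper and lower bounds meet at 2, so that is the treewidth.

Treewidth 2.
One such decomposition:
Bags: B1 = {1, 2, 4}  B2 = {2, 3, 4}
Tree: B1–B2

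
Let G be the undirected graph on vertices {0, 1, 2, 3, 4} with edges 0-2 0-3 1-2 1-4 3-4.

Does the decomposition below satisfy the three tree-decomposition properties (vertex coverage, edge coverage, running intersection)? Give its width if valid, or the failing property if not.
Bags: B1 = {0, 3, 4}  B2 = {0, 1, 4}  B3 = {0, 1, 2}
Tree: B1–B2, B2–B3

Yes; width 2.

Checking the three conditions: (i) the bags cover all of {0, 1, 2, 3, 4}; (ii) for each edge, some bag contains both endpoints; (iii) the bags containing any fixed vertex form a subtree. All hold, so the decomposition is valid with width 3 − 1 = 2.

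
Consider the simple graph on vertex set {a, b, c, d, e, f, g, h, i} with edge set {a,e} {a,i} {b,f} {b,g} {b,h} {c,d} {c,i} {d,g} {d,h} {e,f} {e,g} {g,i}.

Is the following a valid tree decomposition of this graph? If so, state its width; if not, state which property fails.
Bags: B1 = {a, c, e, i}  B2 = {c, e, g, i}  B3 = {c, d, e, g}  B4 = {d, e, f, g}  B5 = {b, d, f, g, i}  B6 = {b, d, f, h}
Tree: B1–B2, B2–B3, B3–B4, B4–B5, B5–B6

A tree decomposition must satisfy three properties: every vertex lies in some bag; for every edge, both endpoints lie together in some bag; and for every vertex, the bags containing it form a connected subtree. Here bags containing vertex i are not connected in the tree, so the decomposition is invalid.

No — bags containing vertex i are not connected in the tree.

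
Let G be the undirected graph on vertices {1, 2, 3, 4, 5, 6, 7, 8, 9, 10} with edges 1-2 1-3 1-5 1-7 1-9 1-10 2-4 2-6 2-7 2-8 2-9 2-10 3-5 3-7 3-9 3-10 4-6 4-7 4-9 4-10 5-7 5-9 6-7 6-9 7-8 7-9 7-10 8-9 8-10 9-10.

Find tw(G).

4

A width-4 tree decomposition is:
Bags: B1 = {2, 4, 7, 9, 10}  B2 = {1, 2, 7, 9, 10}  B3 = {2, 7, 8, 9, 10}  B4 = {1, 3, 7, 9, 10}  B5 = {2, 4, 6, 7, 9}  B6 = {1, 3, 5, 7, 9}
Tree: B1–B2, B1–B3, B2–B4, B1–B5, B4–B6
The largest bag has 5 vertices, giving width 4; this decomposition certifies tw(G) ≤ 4. Conversely, {2, 7, 8, 9, 10} is a clique of size 5, and the vertices of any clique must share a bag in every tree decomposition; so some bag has ≥ 5 vertices and tw(G) ≥ 4. Hence tw(G) = 4 exactly.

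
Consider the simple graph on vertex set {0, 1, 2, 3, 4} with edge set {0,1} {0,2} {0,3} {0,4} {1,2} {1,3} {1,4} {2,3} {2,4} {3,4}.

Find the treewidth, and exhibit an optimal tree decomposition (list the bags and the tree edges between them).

Treewidth 4.
One optimal decomposition is:
Bags: B1 = {0, 1, 2, 3, 4}
Tree: (single bag)

With just one bag of size 5, the width is 5 − 1 = 4, so tw(G) ≤ 4. On the other hand G contains the 5-clique {0, 1, 2, 3, 4}. A clique must lie in a single bag of any decomposition, so no decomposition can have width below 4. Therefore the treewidth is 4.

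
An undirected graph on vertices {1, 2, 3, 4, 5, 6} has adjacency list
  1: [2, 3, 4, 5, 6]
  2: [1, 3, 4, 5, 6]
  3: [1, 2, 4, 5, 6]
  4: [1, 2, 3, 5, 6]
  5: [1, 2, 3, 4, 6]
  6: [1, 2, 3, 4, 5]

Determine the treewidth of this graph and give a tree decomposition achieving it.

Treewidth 5.
One optimal decomposition is:
Bags: B1 = {1, 2, 3, 4, 5, 6}
Tree: (single bag)

With just one bag of size 6, the width is 6 − 1 = 5, so tw(G) ≤ 5. On the other hand G contains the 6-clique {1, 2, 3, 4, 5, 6}. A clique must lie in a single bag of any decomposition, so no decomposition can have width below 5. Therefore the treewidth is 5.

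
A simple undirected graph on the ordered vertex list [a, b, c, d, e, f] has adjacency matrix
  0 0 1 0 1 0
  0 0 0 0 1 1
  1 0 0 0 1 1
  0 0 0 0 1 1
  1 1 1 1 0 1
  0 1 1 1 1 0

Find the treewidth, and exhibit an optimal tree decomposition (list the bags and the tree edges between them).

Treewidth 2.
Bags: B1 = {a, c, e}  B2 = {c, e, f}  B3 = {d, e, f}  B4 = {b, e, f}
Tree: B1–B2, B2–B3, B2–B4

Every bag has size at most 3, so the width is 3 − 1 = 2 and tw(G) ≤ 2. On the other hand G contains the 3-clique {a, c, e}. A clique must lie in a single bag of any decomposition, so no decomposition can have width below 2. Hence tw(G) = 2 exactly.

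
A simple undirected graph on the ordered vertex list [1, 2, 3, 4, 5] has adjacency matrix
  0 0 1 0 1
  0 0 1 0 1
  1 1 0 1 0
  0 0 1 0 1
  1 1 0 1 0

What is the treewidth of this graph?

2

A width-2 tree decomposition is:
Bags: B1 = {3, 4, 5}  B2 = {2, 3, 5}  B3 = {1, 3, 5}
Tree: B1–B2, B2–B3
Each bag holds 3 vertices, so the decomposition has width 2, which upper-bounds the treewidth. The edges 4–3–2–5–4 form a cycle, so G is not a tree and its treewidth is at least 2. The upper and lower bounds meet at 2, so that is the treewidth.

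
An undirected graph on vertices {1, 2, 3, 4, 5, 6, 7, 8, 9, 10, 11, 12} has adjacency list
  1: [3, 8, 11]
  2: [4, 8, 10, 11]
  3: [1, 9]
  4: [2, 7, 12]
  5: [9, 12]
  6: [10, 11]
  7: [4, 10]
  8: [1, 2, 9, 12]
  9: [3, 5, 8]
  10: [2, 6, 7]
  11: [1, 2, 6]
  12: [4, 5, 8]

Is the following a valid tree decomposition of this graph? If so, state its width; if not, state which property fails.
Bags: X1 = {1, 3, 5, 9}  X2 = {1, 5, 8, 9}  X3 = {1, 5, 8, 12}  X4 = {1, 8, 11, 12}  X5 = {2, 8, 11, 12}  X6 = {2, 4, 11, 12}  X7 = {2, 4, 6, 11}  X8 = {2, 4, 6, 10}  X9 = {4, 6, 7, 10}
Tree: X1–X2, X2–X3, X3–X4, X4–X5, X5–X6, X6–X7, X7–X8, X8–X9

Vertex coverage: the bags together contain {1, 2, 3, 4, 5, 6, 7, 8, 9, 10, 11, 12}, the full vertex set. Edge coverage: each edge of G has both endpoints in at least one bag. Running intersection: for every vertex, the bags containing it form a connected subtree. All three properties hold, so this is a valid tree decomposition of width max|bag| − 1 = 3, and hence tw(G) ≤ 3.

Yes; width 3.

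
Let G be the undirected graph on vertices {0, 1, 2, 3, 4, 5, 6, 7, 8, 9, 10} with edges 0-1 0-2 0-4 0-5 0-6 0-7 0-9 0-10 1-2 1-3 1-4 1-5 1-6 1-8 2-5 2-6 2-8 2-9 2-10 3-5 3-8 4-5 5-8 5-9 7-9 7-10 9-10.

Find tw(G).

A width-3 tree decomposition is:
Bags: B1 = {0, 1, 2, 5}  B2 = {0, 1, 4, 5}  B3 = {0, 1, 2, 6}  B4 = {0, 2, 5, 9}  B5 = {1, 2, 5, 8}  B6 = {1, 3, 5, 8}  B7 = {0, 2, 9, 10}  B8 = {0, 7, 9, 10}
Tree: B1–B2, B1–B3, B1–B4, B1–B5, B5–B6, B4–B7, B7–B8
Each bag holds 4 vertices, so the decomposition has width 3, which upper-bounds the treewidth. Conversely, {0, 1, 2, 5} is a clique of size 4, and the vertices of any clique must share a bag in every tree decomposition; so some bag has ≥ 4 vertices and tw(G) ≥ 3. The upper and lower bounds meet at 3, so that is the treewidth.

3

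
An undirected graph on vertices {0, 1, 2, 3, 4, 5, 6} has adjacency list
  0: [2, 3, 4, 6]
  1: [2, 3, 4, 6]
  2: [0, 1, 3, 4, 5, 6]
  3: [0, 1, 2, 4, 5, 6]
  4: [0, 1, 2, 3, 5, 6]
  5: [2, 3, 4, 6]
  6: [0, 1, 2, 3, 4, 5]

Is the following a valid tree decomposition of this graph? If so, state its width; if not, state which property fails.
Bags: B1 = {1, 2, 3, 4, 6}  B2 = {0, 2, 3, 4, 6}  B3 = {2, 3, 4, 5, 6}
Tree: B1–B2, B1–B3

Vertex coverage: the bags together contain {0, 1, 2, 3, 4, 5, 6}, the full vertex set. Edge coverage: each edge of G has both endpoints in at least one bag. Running intersection: for every vertex, the bags containing it form a connected subtree. All three properties hold, so this is a valid tree decomposition of width max|bag| − 1 = 4, and hence tw(G) ≤ 4.

Yes; width 4.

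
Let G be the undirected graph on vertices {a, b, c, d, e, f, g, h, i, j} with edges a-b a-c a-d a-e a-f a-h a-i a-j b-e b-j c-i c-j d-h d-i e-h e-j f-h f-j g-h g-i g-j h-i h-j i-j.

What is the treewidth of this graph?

A width-3 tree decomposition is:
Bags: B1 = {a, f, h, j}  B2 = {a, h, i, j}  B3 = {a, e, h, j}  B4 = {a, d, h, i}  B5 = {a, b, e, j}  B6 = {g, h, i, j}  B7 = {a, c, i, j}
Tree: B1–B2, B2–B3, B2–B4, B3–B5, B2–B6, B2–B7
Each bag holds 4 vertices, so the decomposition has width 3, which upper-bounds the treewidth. Conversely, {g, h, i, j} is a clique of size 4, and the vertices of any clique must share a bag in every tree decomposition; so some bag has ≥ 4 vertices and tw(G) ≥ 3. The upper and lower bounds meet at 3, so that is the treewidth.

3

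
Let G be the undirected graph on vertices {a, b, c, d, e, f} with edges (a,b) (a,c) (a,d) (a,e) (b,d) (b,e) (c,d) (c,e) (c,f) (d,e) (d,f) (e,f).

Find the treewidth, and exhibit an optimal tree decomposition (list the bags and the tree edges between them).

Each bag holds 4 vertices, so the decomposition has width 3, which upper-bounds the treewidth. For the lower bound, the 4 vertices {c, d, e, f} are pairwise adjacent, and any tree decomposition puts a clique entirely inside one bag — forcing width ≥ 3. The upper and lower bounds meet at 3, so that is the treewidth.

Treewidth 3.
One optimal decomposition is:
Bags: B1 = {a, c, d, e}  B2 = {a, b, d, e}  B3 = {c, d, e, f}
Tree: B1–B2, B1–B3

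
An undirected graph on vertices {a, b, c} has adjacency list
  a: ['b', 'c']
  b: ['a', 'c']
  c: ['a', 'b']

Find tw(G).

A width-2 tree decomposition is:
Bags: B1 = {a, b, c}
Tree: (single bag)
With just one bag of size 3, the width is 3 − 1 = 2, so tw(G) ≤ 2. Conversely, {a, b, c} is a clique of size 3, and the vertices of any clique must share a bag in every tree decomposition; so some bag has ≥ 3 vertices and tw(G) ≥ 2. The upper and lower bounds meet at 2, so that is the treewidth.

2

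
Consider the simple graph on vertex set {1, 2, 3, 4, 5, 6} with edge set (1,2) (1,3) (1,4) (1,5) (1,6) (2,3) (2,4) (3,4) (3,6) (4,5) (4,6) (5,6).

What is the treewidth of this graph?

3

A width-3 tree decomposition is:
Bags: B1 = {1, 4, 5, 6}  B2 = {1, 3, 4, 6}  B3 = {1, 2, 3, 4}
Tree: B1–B2, B2–B3
The largest bag has 4 vertices, giving width 3; this decomposition certifies tw(G) ≤ 3. Conversely, {1, 2, 3, 4} is a clique of size 4, and the vertices of any clique must share a bag in every tree decomposition; so some bag has ≥ 4 vertices and tw(G) ≥ 3. Hence tw(G) = 3 exactly.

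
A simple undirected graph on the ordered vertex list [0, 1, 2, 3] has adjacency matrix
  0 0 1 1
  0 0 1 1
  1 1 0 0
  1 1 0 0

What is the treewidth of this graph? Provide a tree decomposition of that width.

Every bag has size at most 3, so the width is 3 − 1 = 2 and tw(G) ≤ 2. The edges 0–3–1–2–0 form a cycle, so G is not a tree and its treewidth is at least 2. Therefore the treewidth is 2.

Treewidth 2.
One optimal decomposition is:
Bags: B1 = {0, 1, 3}  B2 = {0, 1, 2}
Tree: B1–B2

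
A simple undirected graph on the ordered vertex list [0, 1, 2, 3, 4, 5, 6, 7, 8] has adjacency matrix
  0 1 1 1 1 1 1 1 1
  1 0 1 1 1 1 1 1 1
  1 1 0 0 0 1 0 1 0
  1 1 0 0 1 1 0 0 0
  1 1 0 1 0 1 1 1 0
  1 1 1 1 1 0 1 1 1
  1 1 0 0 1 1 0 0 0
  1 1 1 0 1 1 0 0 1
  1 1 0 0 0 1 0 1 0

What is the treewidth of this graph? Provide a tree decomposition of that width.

Every bag has size at most 5, so the width is 5 − 1 = 4 and tw(G) ≤ 4. On the other hand G contains the 5-clique {0, 1, 5, 7, 8}. A clique must lie in a single bag of any decomposition, so no decomposition can have width below 4. Hence tw(G) = 4 exactly.

Treewidth 4.
One such decomposition:
Bags: B1 = {0, 1, 4, 5, 7}  B2 = {0, 1, 3, 4, 5}  B3 = {0, 1, 2, 5, 7}  B4 = {0, 1, 5, 7, 8}  B5 = {0, 1, 4, 5, 6}
Tree: B1–B2, B1–B3, B3–B4, B1–B5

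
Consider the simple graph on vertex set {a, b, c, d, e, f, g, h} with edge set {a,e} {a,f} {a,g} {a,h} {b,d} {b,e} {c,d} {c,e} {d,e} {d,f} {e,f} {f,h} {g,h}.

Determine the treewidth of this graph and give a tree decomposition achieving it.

Treewidth 2.
Bags: B1 = {a, e, f}  B2 = {a, f, h}  B3 = {d, e, f}  B4 = {a, g, h}  B5 = {c, d, e}  B6 = {b, d, e}
Tree: B1–B2, B1–B3, B2–B4, B3–B5, B5–B6

Each bag holds 3 vertices, so the decomposition has width 2, which upper-bounds the treewidth. For the lower bound, the 3 vertices {a, g, h} are pairwise adjacent, and any tree decomposition puts a clique entirely inside one bag — forcing width ≥ 2. Therefore the treewidth is 2.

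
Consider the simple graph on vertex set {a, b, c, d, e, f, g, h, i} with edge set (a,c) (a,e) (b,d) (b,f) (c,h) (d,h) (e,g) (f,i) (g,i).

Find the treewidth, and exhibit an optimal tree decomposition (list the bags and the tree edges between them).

Treewidth 2.
One optimal decomposition is:
Bags: B1 = {f, g, i}  B2 = {b, f, g}  B3 = {b, d, g}  B4 = {d, g, h}  B5 = {c, g, h}  B6 = {a, c, g}  B7 = {a, e, g}
Tree: B1–B2, B2–B3, B3–B4, B4–B5, B5–B6, B6–B7

Every bag has size at most 3, so the width is 3 − 1 = 2 and tw(G) ≤ 2. The edges g–i–f–b–d–h–c–a–e–g form a cycle, so G is not a tree and its treewidth is at least 2. Hence tw(G) = 2 exactly.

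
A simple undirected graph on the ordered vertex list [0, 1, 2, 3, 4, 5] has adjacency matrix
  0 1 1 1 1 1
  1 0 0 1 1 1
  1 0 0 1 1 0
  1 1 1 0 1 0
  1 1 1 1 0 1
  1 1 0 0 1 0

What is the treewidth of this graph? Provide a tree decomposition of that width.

Treewidth 3.
One such decomposition:
Bags: B1 = {0, 1, 4, 5}  B2 = {0, 1, 3, 4}  B3 = {0, 2, 3, 4}
Tree: B1–B2, B2–B3

Every bag has size at most 4, so the width is 4 − 1 = 3 and tw(G) ≤ 3. On the other hand G contains the 4-clique {0, 1, 3, 4}. A clique must lie in a single bag of any decomposition, so no decomposition can have width below 3. Combining the bounds, tw(G) = 3.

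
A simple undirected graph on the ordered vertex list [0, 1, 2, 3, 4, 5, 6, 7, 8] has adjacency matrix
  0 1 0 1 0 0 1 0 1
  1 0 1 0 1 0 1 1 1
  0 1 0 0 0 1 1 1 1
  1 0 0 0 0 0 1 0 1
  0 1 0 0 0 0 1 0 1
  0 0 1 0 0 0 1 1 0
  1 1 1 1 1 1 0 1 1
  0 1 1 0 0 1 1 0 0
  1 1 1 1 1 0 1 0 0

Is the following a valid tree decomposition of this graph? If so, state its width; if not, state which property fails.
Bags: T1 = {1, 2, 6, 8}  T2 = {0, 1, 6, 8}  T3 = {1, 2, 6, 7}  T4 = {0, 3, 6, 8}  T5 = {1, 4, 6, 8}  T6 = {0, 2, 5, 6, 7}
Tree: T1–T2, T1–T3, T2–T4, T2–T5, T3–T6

A tree decomposition must satisfy three properties: every vertex lies in some bag; for every edge, both endpoints lie together in some bag; and for every vertex, the bags containing it form a connected subtree. Here bags containing vertex 0 are not connected in the tree, so the decomposition is invalid.

No — bags containing vertex 0 are not connected in the tree.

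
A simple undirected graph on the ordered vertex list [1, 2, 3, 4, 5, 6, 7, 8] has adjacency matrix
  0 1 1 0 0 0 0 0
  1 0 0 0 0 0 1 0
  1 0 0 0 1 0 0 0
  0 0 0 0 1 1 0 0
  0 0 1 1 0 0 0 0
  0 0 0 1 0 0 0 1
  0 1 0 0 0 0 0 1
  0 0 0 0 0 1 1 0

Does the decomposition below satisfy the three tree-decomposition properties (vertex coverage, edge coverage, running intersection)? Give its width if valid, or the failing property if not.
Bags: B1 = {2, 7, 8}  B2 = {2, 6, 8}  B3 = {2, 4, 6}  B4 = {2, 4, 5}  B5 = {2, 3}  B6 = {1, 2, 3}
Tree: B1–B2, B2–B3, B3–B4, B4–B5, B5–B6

No — edge (5,3) lies in no bag.

A tree decomposition must satisfy three properties: every vertex lies in some bag; for every edge, both endpoints lie together in some bag; and for every vertex, the bags containing it form a connected subtree. Here edge (5,3) lies in no bag, so the decomposition is invalid.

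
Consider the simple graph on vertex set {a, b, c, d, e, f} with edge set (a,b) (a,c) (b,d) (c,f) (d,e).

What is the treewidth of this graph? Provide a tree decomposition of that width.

Every bag has size at most 2, so the width is 2 − 1 = 1 and tw(G) ≤ 1. Since G has at least one edge (e.g. f–c), it is not an edgeless graph, so tw(G) ≥ 1. Combining the bounds, tw(G) = 1.

Treewidth 1.
One optimal decomposition is:
Bags: B1 = {c, f}  B2 = {a, c}  B3 = {a, b}  B4 = {b, d}  B5 = {d, e}
Tree: B1–B2, B2–B3, B3–B4, B4–B5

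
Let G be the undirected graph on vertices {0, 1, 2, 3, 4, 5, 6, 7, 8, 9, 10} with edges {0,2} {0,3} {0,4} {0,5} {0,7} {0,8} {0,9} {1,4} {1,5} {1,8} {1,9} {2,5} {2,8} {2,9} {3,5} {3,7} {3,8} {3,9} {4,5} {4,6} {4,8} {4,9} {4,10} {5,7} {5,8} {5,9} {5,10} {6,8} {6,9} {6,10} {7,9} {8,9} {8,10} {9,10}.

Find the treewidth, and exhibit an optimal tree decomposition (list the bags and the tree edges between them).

The largest bag has 5 vertices, giving width 4; this decomposition certifies tw(G) ≤ 4. On the other hand G contains the 5-clique {0, 2, 5, 8, 9}. A clique must lie in a single bag of any decomposition, so no decomposition can have width below 4. Therefore the treewidth is 4.

Treewidth 4.
Bags: B1 = {0, 4, 5, 8, 9}  B2 = {1, 4, 5, 8, 9}  B3 = {0, 3, 5, 8, 9}  B4 = {4, 5, 8, 9, 10}  B5 = {0, 3, 5, 7, 9}  B6 = {4, 6, 8, 9, 10}  B7 = {0, 2, 5, 8, 9}
Tree: B1–B2, B1–B3, B2–B4, B3–B5, B4–B6, B3–B7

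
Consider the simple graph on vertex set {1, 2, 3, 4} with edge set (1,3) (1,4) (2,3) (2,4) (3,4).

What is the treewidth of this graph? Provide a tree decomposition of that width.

Treewidth 2.
One optimal decomposition is:
Bags: B1 = {2, 3, 4}  B2 = {1, 3, 4}
Tree: B1–B2

Each bag holds 3 vertices, so the decomposition has width 2, which upper-bounds the treewidth. On the other hand G contains the 3-clique {1, 3, 4}. A clique must lie in a single bag of any decomposition, so no decomposition can have width below 2. Hence tw(G) = 2 exactly.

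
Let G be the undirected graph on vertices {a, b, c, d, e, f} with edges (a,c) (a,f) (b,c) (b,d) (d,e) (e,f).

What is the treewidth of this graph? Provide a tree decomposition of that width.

Every bag has size at most 3, so the width is 3 − 1 = 2 and tw(G) ≤ 2. Since a–c–b–d–e–f–a is a cycle in G, G is not acyclic. Forests are exactly the graphs of treewidth ≤ 1, so tw(G) ≥ 2. Therefore the treewidth is 2.

Treewidth 2.
One such decomposition:
Bags: B1 = {a, b, c}  B2 = {a, b, d}  B3 = {a, d, e}  B4 = {a, e, f}
Tree: B1–B2, B2–B3, B3–B4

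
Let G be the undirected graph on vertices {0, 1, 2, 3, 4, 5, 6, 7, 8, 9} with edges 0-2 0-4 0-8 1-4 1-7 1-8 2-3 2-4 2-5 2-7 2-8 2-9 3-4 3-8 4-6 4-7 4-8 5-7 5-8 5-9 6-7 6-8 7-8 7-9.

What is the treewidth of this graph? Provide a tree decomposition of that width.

Treewidth 3.
One optimal decomposition is:
Bags: B1 = {2, 5, 7, 8}  B2 = {2, 4, 7, 8}  B3 = {4, 6, 7, 8}  B4 = {1, 4, 7, 8}  B5 = {2, 5, 7, 9}  B6 = {0, 2, 4, 8}  B7 = {2, 3, 4, 8}
Tree: B1–B2, B2–B3, B2–B4, B1–B5, B2–B6, B6–B7

Every bag has size at most 4, so the width is 4 − 1 = 3 and tw(G) ≤ 3. For the lower bound, the 4 vertices {1, 4, 7, 8} are pairwise adjacent, and any tree decomposition puts a clique entirely inside one bag — forcing width ≥ 3. Combining the bounds, tw(G) = 3.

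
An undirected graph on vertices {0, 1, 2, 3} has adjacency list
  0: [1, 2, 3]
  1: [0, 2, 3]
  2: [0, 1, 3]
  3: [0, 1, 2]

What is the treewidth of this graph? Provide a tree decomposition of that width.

With just one bag of size 4, the width is 4 − 1 = 3, so tw(G) ≤ 3. For the lower bound, the 4 vertices {0, 1, 2, 3} are pairwise adjacent, and any tree decomposition puts a clique entirely inside one bag — forcing width ≥ 3. The upper and lower bounds meet at 3, so that is the treewidth.

Treewidth 3.
Bags: B1 = {0, 1, 2, 3}
Tree: (single bag)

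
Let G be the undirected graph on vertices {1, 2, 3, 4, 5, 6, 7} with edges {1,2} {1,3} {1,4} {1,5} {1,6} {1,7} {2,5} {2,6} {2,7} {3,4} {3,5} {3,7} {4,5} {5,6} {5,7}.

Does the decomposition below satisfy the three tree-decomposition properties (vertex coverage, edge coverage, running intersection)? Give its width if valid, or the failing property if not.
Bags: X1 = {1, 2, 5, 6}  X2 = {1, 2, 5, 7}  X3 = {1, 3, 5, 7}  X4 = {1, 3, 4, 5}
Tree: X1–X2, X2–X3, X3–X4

Yes; width 3.

Vertex coverage: the bags together contain {1, 2, 3, 4, 5, 6, 7}, the full vertex set. Edge coverage: each edge of G has both endpoints in at least one bag. Running intersection: for every vertex, the bags containing it form a connected subtree. All three properties hold, so this is a valid tree decomposition of width max|bag| − 1 = 3, and hence tw(G) ≤ 3.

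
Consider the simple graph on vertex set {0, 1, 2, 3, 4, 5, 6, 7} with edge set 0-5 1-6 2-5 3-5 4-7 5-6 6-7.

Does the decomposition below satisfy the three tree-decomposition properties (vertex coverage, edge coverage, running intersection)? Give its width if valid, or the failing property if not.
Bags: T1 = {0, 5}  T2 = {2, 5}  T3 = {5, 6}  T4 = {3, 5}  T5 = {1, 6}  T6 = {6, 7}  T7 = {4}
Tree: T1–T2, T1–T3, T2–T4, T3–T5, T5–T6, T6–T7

No — edge (7,4) lies in no bag.

A tree decomposition must satisfy three properties: every vertex lies in some bag; for every edge, both endpoints lie together in some bag; and for every vertex, the bags containing it form a connected subtree. Here edge (7,4) lies in no bag, so the decomposition is invalid.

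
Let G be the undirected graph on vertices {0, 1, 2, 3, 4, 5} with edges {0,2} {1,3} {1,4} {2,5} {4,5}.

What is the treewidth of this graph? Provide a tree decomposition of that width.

Every bag has size at most 2, so the width is 2 − 1 = 1 and tw(G) ≤ 1. Since G has at least one edge (e.g. 0–2), it is not an edgeless graph, so tw(G) ≥ 1. Therefore the treewidth is 1.

Treewidth 1.
One optimal decomposition is:
Bags: B1 = {0, 2}  B2 = {2, 5}  B3 = {4, 5}  B4 = {1, 4}  B5 = {1, 3}
Tree: B1–B2, B2–B3, B3–B4, B4–B5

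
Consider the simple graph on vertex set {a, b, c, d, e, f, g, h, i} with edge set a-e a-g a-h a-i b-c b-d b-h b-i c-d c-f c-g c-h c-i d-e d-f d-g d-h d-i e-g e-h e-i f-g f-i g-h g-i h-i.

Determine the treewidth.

A width-4 tree decomposition is:
Bags: B1 = {c, d, g, h, i}  B2 = {c, d, f, g, i}  B3 = {b, c, d, h, i}  B4 = {d, e, g, h, i}  B5 = {a, e, g, h, i}
Tree: B1–B2, B1–B3, B1–B4, B4–B5
Each bag holds 5 vertices, so the decomposition has width 4, which upper-bounds the treewidth. Conversely, {d, e, g, h, i} is a clique of size 5, and the vertices of any clique must share a bag in every tree decomposition; so some bag has ≥ 5 vertices and tw(G) ≥ 4. Hence tw(G) = 4 exactly.

4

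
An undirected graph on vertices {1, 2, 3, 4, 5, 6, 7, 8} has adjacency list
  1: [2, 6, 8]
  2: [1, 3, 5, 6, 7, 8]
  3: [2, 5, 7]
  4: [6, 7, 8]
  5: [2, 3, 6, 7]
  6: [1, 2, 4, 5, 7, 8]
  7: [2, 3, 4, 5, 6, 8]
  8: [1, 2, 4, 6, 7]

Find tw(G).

A width-3 tree decomposition is:
Bags: B1 = {2, 6, 7, 8}  B2 = {2, 5, 6, 7}  B3 = {1, 2, 6, 8}  B4 = {4, 6, 7, 8}  B5 = {2, 3, 5, 7}
Tree: B1–B2, B1–B3, B1–B4, B2–B5
Every bag has size at most 4, so the width is 4 − 1 = 3 and tw(G) ≤ 3. On the other hand G contains the 4-clique {2, 3, 5, 7}. A clique must lie in a single bag of any decomposition, so no decomposition can have width below 3. Combining the bounds, tw(G) = 3.

3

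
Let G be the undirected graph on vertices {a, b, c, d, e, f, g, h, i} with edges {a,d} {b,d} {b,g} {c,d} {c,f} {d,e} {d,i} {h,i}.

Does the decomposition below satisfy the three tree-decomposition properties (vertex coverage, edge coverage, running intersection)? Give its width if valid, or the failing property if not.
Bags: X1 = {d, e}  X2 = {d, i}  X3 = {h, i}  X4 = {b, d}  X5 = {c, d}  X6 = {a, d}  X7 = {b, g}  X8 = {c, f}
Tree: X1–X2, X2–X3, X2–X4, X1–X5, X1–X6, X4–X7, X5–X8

Every vertex of G appears in some bag (union = {a, b, c, d, e, f, g, h, i}); every edge is covered by a bag; and for each vertex v the set of bags containing v is connected in the bag tree. The decomposition is therefore valid. The largest bag has 2 vertices, so the width is 1.

Yes; width 1.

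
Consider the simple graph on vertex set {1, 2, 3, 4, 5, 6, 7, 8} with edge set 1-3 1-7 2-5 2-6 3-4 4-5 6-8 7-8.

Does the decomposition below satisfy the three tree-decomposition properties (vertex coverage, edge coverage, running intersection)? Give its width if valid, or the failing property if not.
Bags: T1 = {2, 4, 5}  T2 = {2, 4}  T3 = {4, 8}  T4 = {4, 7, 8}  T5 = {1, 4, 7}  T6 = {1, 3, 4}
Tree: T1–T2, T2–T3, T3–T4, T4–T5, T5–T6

A tree decomposition must satisfy three properties: every vertex lies in some bag; for every edge, both endpoints lie together in some bag; and for every vertex, the bags containing it form a connected subtree. Here vertex 6 appears in no bag, so the decomposition is invalid.

No — vertex 6 appears in no bag.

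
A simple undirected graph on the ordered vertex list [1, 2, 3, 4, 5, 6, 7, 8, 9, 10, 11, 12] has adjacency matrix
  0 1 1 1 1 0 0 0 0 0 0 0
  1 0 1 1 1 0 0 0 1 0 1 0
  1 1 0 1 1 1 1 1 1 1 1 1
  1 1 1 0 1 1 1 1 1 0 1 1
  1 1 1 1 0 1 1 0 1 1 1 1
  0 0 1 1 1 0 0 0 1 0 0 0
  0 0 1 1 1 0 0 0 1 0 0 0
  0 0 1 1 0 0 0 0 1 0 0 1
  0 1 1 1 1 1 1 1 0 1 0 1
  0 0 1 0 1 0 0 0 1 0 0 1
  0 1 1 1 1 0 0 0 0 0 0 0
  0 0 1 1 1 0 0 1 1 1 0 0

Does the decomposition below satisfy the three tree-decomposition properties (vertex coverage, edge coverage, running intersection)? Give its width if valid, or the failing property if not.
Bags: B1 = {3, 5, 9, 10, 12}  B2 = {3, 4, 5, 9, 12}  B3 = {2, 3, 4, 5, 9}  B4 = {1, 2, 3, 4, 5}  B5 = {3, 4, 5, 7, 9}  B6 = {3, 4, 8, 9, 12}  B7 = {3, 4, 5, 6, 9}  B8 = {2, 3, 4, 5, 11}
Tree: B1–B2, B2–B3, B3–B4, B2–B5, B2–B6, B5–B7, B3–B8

Yes; width 4.

Every vertex of G appears in some bag (union = {1, 2, 3, 4, 5, 6, 7, 8, 9, 10, 11, 12}); every edge is covered by a bag; and for each vertex v the set of bags containing v is connected in the bag tree. The decomposition is therefore valid. The largest bag has 5 vertices, so the width is 4.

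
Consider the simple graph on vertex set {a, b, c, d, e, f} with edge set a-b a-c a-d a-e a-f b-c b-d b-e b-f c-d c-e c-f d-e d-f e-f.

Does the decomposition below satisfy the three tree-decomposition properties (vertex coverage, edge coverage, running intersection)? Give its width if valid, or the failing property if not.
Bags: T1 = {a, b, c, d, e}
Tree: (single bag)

A tree decomposition must satisfy three properties: every vertex lies in some bag; for every edge, both endpoints lie together in some bag; and for every vertex, the bags containing it form a connected subtree. Here vertex f appears in no bag, so the decomposition is invalid.

No — vertex f appears in no bag.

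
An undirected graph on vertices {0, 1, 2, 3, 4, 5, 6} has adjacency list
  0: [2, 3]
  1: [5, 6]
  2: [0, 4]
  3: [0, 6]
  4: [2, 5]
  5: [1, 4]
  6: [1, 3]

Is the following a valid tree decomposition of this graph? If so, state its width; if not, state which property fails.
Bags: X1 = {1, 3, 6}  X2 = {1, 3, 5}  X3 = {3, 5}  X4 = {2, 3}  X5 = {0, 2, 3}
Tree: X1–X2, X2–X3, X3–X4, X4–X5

A tree decomposition must satisfy three properties: every vertex lies in some bag; for every edge, both endpoints lie together in some bag; and for every vertex, the bags containing it form a connected subtree. Here vertex 4 appears in no bag, so the decomposition is invalid.

No — vertex 4 appears in no bag.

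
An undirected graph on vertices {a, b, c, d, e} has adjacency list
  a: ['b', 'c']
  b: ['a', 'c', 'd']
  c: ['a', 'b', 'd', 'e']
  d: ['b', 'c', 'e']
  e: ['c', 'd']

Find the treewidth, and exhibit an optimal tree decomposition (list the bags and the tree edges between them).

Every bag has size at most 3, so the width is 3 − 1 = 2 and tw(G) ≤ 2. For the lower bound, the 3 vertices {c, d, e} are pairwise adjacent, and any tree decomposition puts a clique entirely inside one bag — forcing width ≥ 2. The upper and lower bounds meet at 2, so that is the treewidth.

Treewidth 2.
Bags: B1 = {b, c, d}  B2 = {a, b, c}  B3 = {c, d, e}
Tree: B1–B2, B1–B3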